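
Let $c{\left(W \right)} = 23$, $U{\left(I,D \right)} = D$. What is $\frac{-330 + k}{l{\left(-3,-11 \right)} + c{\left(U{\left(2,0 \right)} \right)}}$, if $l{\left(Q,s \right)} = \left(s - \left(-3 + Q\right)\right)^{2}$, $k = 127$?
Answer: $- \frac{203}{48} \approx -4.2292$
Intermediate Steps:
$l{\left(Q,s \right)} = \left(3 + s - Q\right)^{2}$
$\frac{-330 + k}{l{\left(-3,-11 \right)} + c{\left(U{\left(2,0 \right)} \right)}} = \frac{-330 + 127}{\left(3 - 11 - -3\right)^{2} + 23} = - \frac{203}{\left(3 - 11 + 3\right)^{2} + 23} = - \frac{203}{\left(-5\right)^{2} + 23} = - \frac{203}{25 + 23} = - \frac{203}{48}$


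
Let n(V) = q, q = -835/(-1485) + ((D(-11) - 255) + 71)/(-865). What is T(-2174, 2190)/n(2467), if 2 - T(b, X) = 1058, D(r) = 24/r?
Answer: -271291680/199751 ≈ -1358.1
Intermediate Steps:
T(b, X) = -1056 (T(b, X) = 2 - 1*1058 = 2 - 1058 = -1056)
q = 199751/256905 (q = -835/(-1485) + ((24/(-11) - 255) + 71)/(-865) = -835*(-1/1485) + ((24*(-1/11) - 255) + 71)*(-1/865) = 167/297 + ((-24/11 - 255) + 71)*(-1/865) = 167/297 + (-2829/11 + 71)*(-1/865) = 167/297 - 2048/11*(-1/865) = 167/297 + 2048/9515 = 199751/256905 ≈ 0.77753)
n(V) = 199751/256905
T(-2174, 2190)/n(2467) = -1056/199751/256905 = -1056*256905/199751 = -271291680/199751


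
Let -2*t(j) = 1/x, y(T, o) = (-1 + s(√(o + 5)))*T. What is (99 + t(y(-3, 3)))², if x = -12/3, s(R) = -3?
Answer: 628849/64 ≈ 9825.8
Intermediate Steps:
x = -4 (x = -12*⅓ = -4)
y(T, o) = -4*T (y(T, o) = (-1 - 3)*T = -4*T)
t(j) = ⅛ (t(j) = -½/(-4) = -½*(-¼) = ⅛)
(99 + t(y(-3, 3)))² = (99 + ⅛)² = (793/8)² = 628849/64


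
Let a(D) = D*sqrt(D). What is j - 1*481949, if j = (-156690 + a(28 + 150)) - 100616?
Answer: -739255 + 178*sqrt(178) ≈ -7.3688e+5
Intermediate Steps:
a(D) = D**(3/2)
j = -257306 + 178*sqrt(178) (j = (-156690 + (28 + 150)**(3/2)) - 100616 = (-156690 + 178**(3/2)) - 100616 = (-156690 + 178*sqrt(178)) - 100616 = -257306 + 178*sqrt(178) ≈ -2.5493e+5)
j - 1*481949 = (-257306 + 178*sqrt(178)) - 1*481949 = (-257306 + 178*sqrt(178)) - 481949 = -739255 + 178*sqrt(178)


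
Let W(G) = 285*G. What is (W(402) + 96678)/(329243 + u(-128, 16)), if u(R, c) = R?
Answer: 70416/109705 ≈ 0.64187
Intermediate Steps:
(W(402) + 96678)/(329243 + u(-128, 16)) = (285*402 + 96678)/(329243 - 128) = (114570 + 96678)/329115 = 211248*(1/329115) = 70416/109705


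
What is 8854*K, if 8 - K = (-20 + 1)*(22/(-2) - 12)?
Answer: -3798366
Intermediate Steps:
K = -429 (K = 8 - (-20 + 1)*(22/(-2) - 12) = 8 - (-19)*(22*(-1/2) - 12) = 8 - (-19)*(-11 - 12) = 8 - (-19)*(-23) = 8 - 1*437 = 8 - 437 = -429)
8854*K = 8854*(-429) = -3798366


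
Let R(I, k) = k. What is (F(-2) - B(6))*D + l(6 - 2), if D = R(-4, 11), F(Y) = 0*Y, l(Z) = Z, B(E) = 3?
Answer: -29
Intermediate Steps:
F(Y) = 0
D = 11
(F(-2) - B(6))*D + l(6 - 2) = (0 - 1*3)*11 + (6 - 2) = (0 - 3)*11 + 4 = -3*11 + 4 = -33 + 4 = -29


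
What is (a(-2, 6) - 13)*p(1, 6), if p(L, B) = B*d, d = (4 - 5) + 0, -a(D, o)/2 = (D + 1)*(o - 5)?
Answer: 66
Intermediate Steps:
a(D, o) = -2*(1 + D)*(-5 + o) (a(D, o) = -2*(D + 1)*(o - 5) = -2*(1 + D)*(-5 + o))
d = -1 (d = -1 + 0 = -1)
p(L, B) = -B (p(L, B) = B*(-1) = -B)
(a(-2, 6) - 13)*p(1, 6) = ((10 - 2*6 + 10*(-2) - 2*(-2)*6) - 13)*(-1*6) = ((10 - 12 - 20 + 24) - 13)*(-6) = (2 - 13)*(-6) = -11*(-6) = 66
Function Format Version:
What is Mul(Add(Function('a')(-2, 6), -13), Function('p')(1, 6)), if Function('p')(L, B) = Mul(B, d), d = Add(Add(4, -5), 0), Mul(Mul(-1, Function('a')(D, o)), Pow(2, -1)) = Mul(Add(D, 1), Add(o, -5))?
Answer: 66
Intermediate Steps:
Function('a')(D, o) = Mul(-2, Add(1, D), Add(-5, o)) (Function('a')(D, o) = Mul(-2, Mul(Add(D, 1), Add(o, -5))) = Mul(-2, Mul(Add(1, D), Add(-5, o))) = Mul(-2, Add(1, D), Add(-5, o)))
d = -1 (d = Add(-1, 0) = -1)
Function('p')(L, B) = Mul(-1, B) (Function('p')(L, B) = Mul(B, -1) = Mul(-1, B))
Mul(Add(Function('a')(-2, 6), -13), Function('p')(1, 6)) = Mul(Add(Add(10, Mul(-2, 6), Mul(10, -2), Mul(-2, -2, 6)), -13), Mul(-1, 6)) = Mul(Add(Add(10, -12, -20, 24), -13), -6) = Mul(Add(2, -13), -6) = Mul(-11, -6) = 66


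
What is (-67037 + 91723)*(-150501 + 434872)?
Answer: 7019982506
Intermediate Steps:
(-67037 + 91723)*(-150501 + 434872) = 24686*284371 = 7019982506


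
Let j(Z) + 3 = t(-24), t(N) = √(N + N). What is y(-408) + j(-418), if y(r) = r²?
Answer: 166461 + 4*I*√3 ≈ 1.6646e+5 + 6.9282*I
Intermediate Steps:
t(N) = √2*√N (t(N) = √(2*N) = √2*√N)
j(Z) = -3 + 4*I*√3 (j(Z) = -3 + √2*√(-24) = -3 + √2*(2*I*√6) = -3 + 4*I*√3)
y(-408) + j(-418) = (-408)² + (-3 + 4*I*√3) = 166464 + (-3 + 4*I*√3) = 166461 + 4*I*√3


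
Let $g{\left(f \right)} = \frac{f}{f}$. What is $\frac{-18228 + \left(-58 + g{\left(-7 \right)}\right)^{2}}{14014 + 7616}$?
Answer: $- \frac{4993}{7210} \approx -0.69251$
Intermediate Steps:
$g{\left(f \right)} = 1$
$\frac{-18228 + \left(-58 + g{\left(-7 \right)}\right)^{2}}{14014 + 7616} = \frac{-18228 + \left(-58 + 1\right)^{2}}{14014 + 7616} = \frac{-18228 + \left(-57\right)^{2}}{21630} = \left(-18228 + 3249\right) \frac{1}{21630} = \left(-14979\right) \frac{1}{21630} = - \frac{4993}{7210}$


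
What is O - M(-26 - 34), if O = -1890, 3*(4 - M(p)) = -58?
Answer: -5740/3 ≈ -1913.3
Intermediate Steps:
M(p) = 70/3 (M(p) = 4 - ⅓*(-58) = 4 + 58/3 = 70/3)
O - M(-26 - 34) = -1890 - 1*70/3 = -1890 - 70/3 = -5740/3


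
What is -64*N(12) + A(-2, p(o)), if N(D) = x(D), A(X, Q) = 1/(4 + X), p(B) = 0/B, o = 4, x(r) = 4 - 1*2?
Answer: -255/2 ≈ -127.50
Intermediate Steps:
x(r) = 2 (x(r) = 4 - 2 = 2)
p(B) = 0
N(D) = 2
-64*N(12) + A(-2, p(o)) = -64*2 + 1/(4 - 2) = -128 + 1/2 = -128 + ½ = -255/2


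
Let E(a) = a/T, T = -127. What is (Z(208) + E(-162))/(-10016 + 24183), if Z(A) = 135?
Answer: 17307/1799209 ≈ 0.0096192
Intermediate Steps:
E(a) = -a/127 (E(a) = a/(-127) = a*(-1/127) = -a/127)
(Z(208) + E(-162))/(-10016 + 24183) = (135 - 1/127*(-162))/(-10016 + 24183) = (135 + 162/127)/14167 = (17307/127)*(1/14167) = 17307/1799209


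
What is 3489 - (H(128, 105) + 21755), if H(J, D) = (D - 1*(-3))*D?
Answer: -29606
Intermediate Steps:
H(J, D) = D*(3 + D) (H(J, D) = (D + 3)*D = (3 + D)*D = D*(3 + D))
3489 - (H(128, 105) + 21755) = 3489 - (105*(3 + 105) + 21755) = 3489 - (105*108 + 21755) = 3489 - (11340 + 21755) = 3489 - 1*33095 = 3489 - 33095 = -29606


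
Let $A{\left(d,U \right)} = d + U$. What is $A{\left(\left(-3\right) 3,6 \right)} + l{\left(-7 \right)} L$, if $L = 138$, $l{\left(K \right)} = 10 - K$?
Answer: $2343$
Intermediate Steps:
$A{\left(d,U \right)} = U + d$
$A{\left(\left(-3\right) 3,6 \right)} + l{\left(-7 \right)} L = \left(6 - 9\right) + \left(10 - -7\right) 138 = \left(6 - 9\right) + \left(10 + 7\right) 138 = -3 + 17 \cdot 138 = -3 + 2346 = 2343$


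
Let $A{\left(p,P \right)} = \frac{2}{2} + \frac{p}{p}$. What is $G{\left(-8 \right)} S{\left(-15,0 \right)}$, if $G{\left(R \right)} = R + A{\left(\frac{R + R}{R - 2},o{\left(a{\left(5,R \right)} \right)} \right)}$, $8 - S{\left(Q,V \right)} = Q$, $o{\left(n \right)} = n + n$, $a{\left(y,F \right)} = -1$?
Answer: $-138$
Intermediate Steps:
$o{\left(n \right)} = 2 n$
$A{\left(p,P \right)} = 2$ ($A{\left(p,P \right)} = 2 \cdot \frac{1}{2} + 1 = 1 + 1 = 2$)
$S{\left(Q,V \right)} = 8 - Q$
$G{\left(R \right)} = 2 + R$ ($G{\left(R \right)} = R + 2 = 2 + R$)
$G{\left(-8 \right)} S{\left(-15,0 \right)} = \left(2 - 8\right) \left(8 - -15\right) = - 6 \left(8 + 15\right) = \left(-6\right) 23 = -138$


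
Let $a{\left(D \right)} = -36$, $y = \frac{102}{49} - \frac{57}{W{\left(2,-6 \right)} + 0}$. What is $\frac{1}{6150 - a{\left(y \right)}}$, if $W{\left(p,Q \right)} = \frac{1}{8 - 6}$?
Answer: $\frac{1}{6186} \approx 0.00016166$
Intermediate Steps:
$W{\left(p,Q \right)} = \frac{1}{2}$
$y = - \frac{5484}{49}$ ($y = \frac{102}{49} - \frac{57}{\frac{1}{2} + 0} = 102 \cdot \frac{1}{49} - 57 \frac{1}{\frac{1}{2}} = \frac{102}{49} - 114 = - \frac{5484}{49} \approx -111.92$)
$\frac{1}{6150 - a{\left(y \right)}} = \frac{1}{6150 - -36} = \frac{1}{6150 + 36} = \frac{1}{6186}$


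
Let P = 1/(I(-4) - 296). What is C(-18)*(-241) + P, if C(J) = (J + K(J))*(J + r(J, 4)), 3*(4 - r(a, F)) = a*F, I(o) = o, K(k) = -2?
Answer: 14459999/300 ≈ 48200.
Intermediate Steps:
r(a, F) = 4 - F*a/3 (r(a, F) = 4 - a*F/3 = 4 - F*a/3)
P = -1/300 (P = 1/(-4 - 296) = 1/(-300) = -1/300 ≈ -0.0033333)
C(J) = (-2 + J)*(4 - J/3) (C(J) = (J - 2)*(J + (4 - ⅓*4*J)) = (-2 + J)*(J + (4 - 4*J/3)) = (-2 + J)*(4 - J/3))
C(-18)*(-241) + P = (-8 - ⅓*(-18)² + (14/3)*(-18))*(-241) - 1/300 = (-8 - ⅓*324 - 84)*(-241) - 1/300 = (-8 - 108 - 84)*(-241) - 1/300 = -200*(-241) - 1/300 = 48200 - 1/300 = 14459999/300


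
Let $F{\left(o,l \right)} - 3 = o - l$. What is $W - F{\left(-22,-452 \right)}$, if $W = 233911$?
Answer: $233478$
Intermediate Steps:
$F{\left(o,l \right)} = 3 + o - l$ ($F{\left(o,l \right)} = 3 - \left(l - o\right) = 3 + o - l$)
$W - F{\left(-22,-452 \right)} = 233911 - \left(3 - 22 - -452\right) = 233911 - \left(3 - 22 + 452\right) = 233911 - 433 = 233478$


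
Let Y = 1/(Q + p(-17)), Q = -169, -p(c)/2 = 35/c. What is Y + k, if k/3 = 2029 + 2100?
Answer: 34720744/2803 ≈ 12387.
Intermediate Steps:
p(c) = -70/c
Y = -17/2803 (Y = 1/(-169 - 70/(-17)) = 1/(-169 - 70*(-1/17)) = 1/(-169 + 70/17) = 1/(-2803/17) = -17/2803 ≈ -0.0060649)
k = 12387 (k = 3*(2029 + 2100) = 3*4129 = 12387)
Y + k = -17/2803 + 12387 = 34720744/2803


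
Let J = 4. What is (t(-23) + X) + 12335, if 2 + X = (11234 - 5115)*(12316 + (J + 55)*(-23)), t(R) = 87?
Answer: 67070541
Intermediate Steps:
X = 67058119 (X = -2 + (11234 - 5115)*(12316 + (4 + 55)*(-23)) = -2 + 6119*(12316 + 59*(-23)) = -2 + 6119*(12316 - 1357) = -2 + 6119*10959 = -2 + 67058121 = 67058119)
(t(-23) + X) + 12335 = (87 + 67058119) + 12335 = 67058206 + 12335 = 67070541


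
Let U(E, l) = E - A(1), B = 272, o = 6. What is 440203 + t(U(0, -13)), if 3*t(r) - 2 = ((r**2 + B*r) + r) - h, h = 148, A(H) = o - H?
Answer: 1319123/3 ≈ 4.3971e+5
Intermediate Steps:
A(H) = 6 - H
U(E, l) = -5 + E (U(E, l) = E - (6 - 1*1) = E - (6 - 1) = E - 1*5 = E - 5 = -5 + E)
t(r) = -146/3 + 91*r + r**2/3 (t(r) = 2/3 + (((r**2 + 272*r) + r) - 1*148)/3 = 2/3 + ((r**2 + 273*r) - 148)/3 = 2/3 + (-148 + r**2 + 273*r)/3 = 2/3 + (-148/3 + 91*r + r**2/3) = -146/3 + 91*r + r**2/3)
440203 + t(U(0, -13)) = 440203 + (-146/3 + 91*(-5 + 0) + (-5 + 0)**2/3) = 440203 + (-146/3 + 91*(-5) + (1/3)*(-5)**2) = 440203 + (-146/3 - 455 + (1/3)*25) = 440203 + (-146/3 - 455 + 25/3) = 440203 - 1486/3 = 1319123/3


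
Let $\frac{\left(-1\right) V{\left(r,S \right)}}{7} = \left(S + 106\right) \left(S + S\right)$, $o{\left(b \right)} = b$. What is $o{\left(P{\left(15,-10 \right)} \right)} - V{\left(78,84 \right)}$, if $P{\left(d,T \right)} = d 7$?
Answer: $223545$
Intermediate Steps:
$P{\left(d,T \right)} = 7 d$
$V{\left(r,S \right)} = - 14 S \left(106 + S\right)$ ($V{\left(r,S \right)} = - 7 \left(S + 106\right) \left(S + S\right) = - 7 \left(106 + S\right) 2 S = - 7 \cdot 2 S \left(106 + S\right) = - 14 S \left(106 + S\right)$)
$o{\left(P{\left(15,-10 \right)} \right)} - V{\left(78,84 \right)} = 7 \cdot 15 - \left(-14\right) 84 \left(106 + 84\right) = 105 - \left(-14\right) 84 \cdot 190 = 105 - -223440 = 105 + 223440 = 223545$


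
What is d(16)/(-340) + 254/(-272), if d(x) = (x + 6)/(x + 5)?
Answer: -787/840 ≈ -0.93690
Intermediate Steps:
d(x) = (6 + x)/(5 + x)
d(16)/(-340) + 254/(-272) = ((6 + 16)/(5 + 16))/(-340) + 254/(-272) = (22/21)*(-1/340) + 254*(-1/272) = ((1/21)*22)*(-1/340) - 127/136 = (22/21)*(-1/340) - 127/136 = -11/3570 - 127/136 = -787/840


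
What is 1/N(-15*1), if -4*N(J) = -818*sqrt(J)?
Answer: -2*I*sqrt(15)/6135 ≈ -0.0012626*I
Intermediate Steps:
N(J) = 409*sqrt(J)/2 (N(J) = -(-409)*sqrt(J)/2 = 409*sqrt(J)/2)
1/N(-15*1) = 1/(409*sqrt(-15*1)/2) = 1/(409*sqrt(-15)/2) = 1/(409*(I*sqrt(15))/2) = 1/(409*I*sqrt(15)/2) = -2*I*sqrt(15)/6135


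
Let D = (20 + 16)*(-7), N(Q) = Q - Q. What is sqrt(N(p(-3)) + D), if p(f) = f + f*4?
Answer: 6*I*sqrt(7) ≈ 15.875*I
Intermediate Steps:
p(f) = 5*f (p(f) = f + 4*f = 5*f)
N(Q) = 0
D = -252 (D = 36*(-7) = -252)
sqrt(N(p(-3)) + D) = sqrt(0 - 252) = sqrt(-252) = 6*I*sqrt(7)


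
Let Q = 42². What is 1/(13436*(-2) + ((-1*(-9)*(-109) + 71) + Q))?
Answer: -1/26018 ≈ -3.8435e-5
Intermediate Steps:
Q = 1764
1/(13436*(-2) + ((-1*(-9)*(-109) + 71) + Q)) = 1/(13436*(-2) + ((-1*(-9)*(-109) + 71) + 1764)) = 1/(-26872 + ((9*(-109) + 71) + 1764)) = 1/(-26872 + ((-981 + 71) + 1764)) = 1/(-26872 + (-910 + 1764)) = 1/(-26872 + 854) = 1/(-26018) = -1/26018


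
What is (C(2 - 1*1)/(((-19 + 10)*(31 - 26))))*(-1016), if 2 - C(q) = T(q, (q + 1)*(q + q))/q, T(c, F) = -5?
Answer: 7112/45 ≈ 158.04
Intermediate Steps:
C(q) = 2 + 5/q (C(q) = 2 - (-5)/q = 2 + 5/q)
(C(2 - 1*1)/(((-19 + 10)*(31 - 26))))*(-1016) = ((2 + 5/(2 - 1*1))/(((-19 + 10)*(31 - 26))))*(-1016) = ((2 + 5/(2 - 1))/((-9*5)))*(-1016) = ((2 + 5/1)/(-45))*(-1016) = ((2 + 5*1)*(-1/45))*(-1016) = ((2 + 5)*(-1/45))*(-1016) = (7*(-1/45))*(-1016) = -7/45*(-1016) = 7112/45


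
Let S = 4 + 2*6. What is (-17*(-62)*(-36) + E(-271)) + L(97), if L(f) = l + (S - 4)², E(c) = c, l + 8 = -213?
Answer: -38292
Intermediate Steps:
S = 16 (S = 4 + 12 = 16)
l = -221 (l = -8 - 213 = -221)
L(f) = -77 (L(f) = -221 + (16 - 4)² = -221 + 12² = -221 + 144 = -77)
(-17*(-62)*(-36) + E(-271)) + L(97) = (-17*(-62)*(-36) - 271) - 77 = (1054*(-36) - 271) - 77 = (-37944 - 271) - 77 = -38215 - 77 = -38292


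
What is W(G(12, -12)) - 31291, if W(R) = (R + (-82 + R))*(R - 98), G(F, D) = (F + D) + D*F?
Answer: 58249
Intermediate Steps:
G(F, D) = D + F + D*F (G(F, D) = (D + F) + D*F = D + F + D*F)
W(R) = (-98 + R)*(-82 + 2*R) (W(R) = (-82 + 2*R)*(-98 + R) = (-98 + R)*(-82 + 2*R))
W(G(12, -12)) - 31291 = (8036 - 278*(-12 + 12 - 12*12) + 2*(-12 + 12 - 12*12)²) - 31291 = (8036 - 278*(-12 + 12 - 144) + 2*(-12 + 12 - 144)²) - 31291 = (8036 - 278*(-144) + 2*(-144)²) - 31291 = (8036 + 40032 + 2*20736) - 31291 = (8036 + 40032 + 41472) - 31291 = 89540 - 31291 = 58249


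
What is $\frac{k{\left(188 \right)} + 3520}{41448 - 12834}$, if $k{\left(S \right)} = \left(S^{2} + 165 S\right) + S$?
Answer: $\frac{1844}{753} \approx 2.4489$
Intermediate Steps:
$k{\left(S \right)} = S^{2} + 166 S$
$\frac{k{\left(188 \right)} + 3520}{41448 - 12834} = \frac{188 \left(166 + 188\right) + 3520}{41448 - 12834} = \frac{188 \cdot 354 + 3520}{28614} = \left(66552 + 3520\right) \frac{1}{28614} = 70072 \cdot \frac{1}{28614} = \frac{1844}{753}$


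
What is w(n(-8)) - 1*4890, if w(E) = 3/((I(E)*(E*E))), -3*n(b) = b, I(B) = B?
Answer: -2503599/512 ≈ -4889.8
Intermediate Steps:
n(b) = -b/3
w(E) = 3/E³ (w(E) = 3/((E*(E*E))) = 3/((E*E²)) = 3/(E³) = 3/E³)
w(n(-8)) - 1*4890 = 3/(-⅓*(-8))³ - 1*4890 = 3/(8/3)³ - 4890 = 3*(27/512) - 4890 = 81/512 - 4890 = -2503599/512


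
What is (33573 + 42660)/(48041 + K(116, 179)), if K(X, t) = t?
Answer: 76233/48220 ≈ 1.5809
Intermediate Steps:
(33573 + 42660)/(48041 + K(116, 179)) = (33573 + 42660)/(48041 + 179) = 76233/48220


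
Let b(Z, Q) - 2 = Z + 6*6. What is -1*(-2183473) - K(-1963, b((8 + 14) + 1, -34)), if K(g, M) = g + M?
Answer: 2185375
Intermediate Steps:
b(Z, Q) = 38 + Z (b(Z, Q) = 2 + (Z + 6*6) = 2 + (Z + 36) = 2 + (36 + Z) = 38 + Z)
K(g, M) = M + g
-1*(-2183473) - K(-1963, b((8 + 14) + 1, -34)) = -1*(-2183473) - ((38 + ((8 + 14) + 1)) - 1963) = 2183473 - ((38 + (22 + 1)) - 1963) = 2183473 - ((38 + 23) - 1963) = 2183473 - (61 - 1963) = 2183473 - 1*(-1902) = 2183473 + 1902 = 2185375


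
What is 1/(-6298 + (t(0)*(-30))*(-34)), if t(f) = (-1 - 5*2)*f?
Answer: -1/6298 ≈ -0.00015878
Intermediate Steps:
t(f) = -11*f (t(f) = (-1 - 10)*f = -11*f)
1/(-6298 + (t(0)*(-30))*(-34)) = 1/(-6298 + (-11*0*(-30))*(-34)) = 1/(-6298 + (0*(-30))*(-34)) = 1/(-6298 + 0*(-34)) = 1/(-6298 + 0) = 1/(-6298) = -1/6298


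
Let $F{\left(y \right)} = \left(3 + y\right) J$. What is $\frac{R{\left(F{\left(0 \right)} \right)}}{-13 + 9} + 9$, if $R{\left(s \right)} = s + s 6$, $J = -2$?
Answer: $\frac{39}{2} \approx 19.5$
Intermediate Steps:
$F{\left(y \right)} = -6 - 2 y$ ($F{\left(y \right)} = \left(3 + y\right) \left(-2\right) = -6 - 2 y$)
$R{\left(s \right)} = 7 s$ ($R{\left(s \right)} = s + 6 s = 7 s$)
$\frac{R{\left(F{\left(0 \right)} \right)}}{-13 + 9} + 9 = \frac{7 \left(-6 - 0\right)}{-13 + 9} + 9 = \frac{7 \left(-6 + 0\right)}{-4} + 9 = - \frac{7 \left(-6\right)}{4} + 9 = \left(- \frac{1}{4}\right) \left(-42\right) + 9 = \frac{21}{2} + 9 = \frac{39}{2}$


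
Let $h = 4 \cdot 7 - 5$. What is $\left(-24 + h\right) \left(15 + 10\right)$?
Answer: $-25$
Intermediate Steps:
$h = 23$ ($h = 28 - 5 = 23$)
$\left(-24 + h\right) \left(15 + 10\right) = \left(-24 + 23\right) \left(15 + 10\right) = \left(-1\right) 25 = -25$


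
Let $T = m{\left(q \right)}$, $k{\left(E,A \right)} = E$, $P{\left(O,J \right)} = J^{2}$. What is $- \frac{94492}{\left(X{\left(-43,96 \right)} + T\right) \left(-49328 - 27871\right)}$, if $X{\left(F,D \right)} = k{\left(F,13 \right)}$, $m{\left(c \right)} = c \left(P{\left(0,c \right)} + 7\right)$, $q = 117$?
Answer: $\frac{94492}{123702828411} \approx 7.6386 \cdot 10^{-7}$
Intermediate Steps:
$m{\left(c \right)} = c \left(7 + c^{2}\right)$ ($m{\left(c \right)} = c \left(c^{2} + 7\right) = c \left(7 + c^{2}\right)$)
$T = 1602432$ ($T = 117 \left(7 + 117^{2}\right) = 117 \left(7 + 13689\right) = 117 \cdot 13696 = 1602432$)
$X{\left(F,D \right)} = F$
$- \frac{94492}{\left(X{\left(-43,96 \right)} + T\right) \left(-49328 - 27871\right)} = - \frac{94492}{\left(-43 + 1602432\right) \left(-49328 - 27871\right)} = - \frac{94492}{1602389 \left(-77199\right)} = - \frac{94492}{-123702828411} = \left(-94492\right) \left(- \frac{1}{123702828411}\right) = \frac{94492}{123702828411}$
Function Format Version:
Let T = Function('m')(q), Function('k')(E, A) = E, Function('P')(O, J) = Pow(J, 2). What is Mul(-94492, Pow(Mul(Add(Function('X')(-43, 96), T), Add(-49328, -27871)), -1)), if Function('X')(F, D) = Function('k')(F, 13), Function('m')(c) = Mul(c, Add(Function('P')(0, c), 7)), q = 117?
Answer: Rational(94492, 123702828411) ≈ 7.6386e-7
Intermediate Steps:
Function('m')(c) = Mul(c, Add(7, Pow(c, 2))) (Function('m')(c) = Mul(c, Add(Pow(c, 2), 7)) = Mul(c, Add(7, Pow(c, 2))))
T = 1602432 (T = Mul(117, Add(7, Pow(117, 2))) = Mul(117, Add(7, 13689)) = Mul(117, 13696) = 1602432)
Function('X')(F, D) = F
Mul(-94492, Pow(Mul(Add(Function('X')(-43, 96), T), Add(-49328, -27871)), -1)) = Mul(-94492, Pow(Mul(Add(-43, 1602432), Add(-49328, -27871)), -1)) = Mul(-94492, Pow(Mul(1602389, -77199), -1)) = Mul(-94492, Pow(-123702828411, -1)) = Mul(-94492, Rational(-1, 123702828411)) = Rational(94492, 123702828411)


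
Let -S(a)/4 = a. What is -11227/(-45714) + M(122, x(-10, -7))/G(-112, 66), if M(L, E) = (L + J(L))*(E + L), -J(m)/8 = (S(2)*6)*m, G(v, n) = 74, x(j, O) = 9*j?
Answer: 34355400679/1691418 ≈ 20312.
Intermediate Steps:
S(a) = -4*a
J(m) = 384*m (J(m) = -8*-4*2*6*m = -8*(-8*6)*m = -(-384)*m = 384*m)
M(L, E) = 385*L*(E + L) (M(L, E) = (L + 384*L)*(E + L) = (385*L)*(E + L) = 385*L*(E + L))
-11227/(-45714) + M(122, x(-10, -7))/G(-112, 66) = -11227/(-45714) + (385*122*(9*(-10) + 122))/74 = -11227*(-1/45714) + (385*122*(-90 + 122))*(1/74) = 11227/45714 + (385*122*32)*(1/74) = 11227/45714 + 1503040*(1/74) = 11227/45714 + 751520/37 = 34355400679/1691418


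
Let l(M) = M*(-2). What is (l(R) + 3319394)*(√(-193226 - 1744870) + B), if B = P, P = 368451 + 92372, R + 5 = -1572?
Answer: 1531106537004 + 39870576*I*√13459 ≈ 1.5311e+12 + 4.6255e+9*I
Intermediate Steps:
R = -1577 (R = -5 - 1572 = -1577)
P = 460823
l(M) = -2*M
B = 460823
(l(R) + 3319394)*(√(-193226 - 1744870) + B) = (-2*(-1577) + 3319394)*(√(-193226 - 1744870) + 460823) = (3154 + 3319394)*(√(-1938096) + 460823) = 3322548*(12*I*√13459 + 460823) = 3322548*(460823 + 12*I*√13459) = 1531106537004 + 39870576*I*√13459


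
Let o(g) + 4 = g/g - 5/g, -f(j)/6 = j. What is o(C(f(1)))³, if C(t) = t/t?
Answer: -512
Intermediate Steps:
f(j) = -6*j
C(t) = 1
o(g) = -3 - 5/g (o(g) = -4 + (g/g - 5/g) = -4 + (1 - 5/g) = -3 - 5/g)
o(C(f(1)))³ = (-3 - 5/1)³ = (-3 - 5*1)³ = (-3 - 5)³ = (-8)³ = -512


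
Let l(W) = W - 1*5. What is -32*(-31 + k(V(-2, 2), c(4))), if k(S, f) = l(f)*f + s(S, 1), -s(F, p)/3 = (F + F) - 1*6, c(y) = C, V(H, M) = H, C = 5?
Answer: 32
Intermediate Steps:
c(y) = 5
l(W) = -5 + W (l(W) = W - 5 = -5 + W)
s(F, p) = 18 - 6*F (s(F, p) = -3*((F + F) - 1*6) = -3*(2*F - 6) = -3*(-6 + 2*F) = 18 - 6*F)
k(S, f) = 18 - 6*S + f*(-5 + f) (k(S, f) = (-5 + f)*f + (18 - 6*S) = f*(-5 + f) + (18 - 6*S) = 18 - 6*S + f*(-5 + f))
-32*(-31 + k(V(-2, 2), c(4))) = -32*(-31 + (18 - 6*(-2) + 5*(-5 + 5))) = -32*(-31 + (18 + 12 + 5*0)) = -32*(-31 + (18 + 12 + 0)) = -32*(-31 + 30) = -32*(-1) = 32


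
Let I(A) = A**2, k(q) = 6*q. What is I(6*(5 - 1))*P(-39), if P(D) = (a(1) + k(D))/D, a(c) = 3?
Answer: 44352/13 ≈ 3411.7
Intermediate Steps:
P(D) = (3 + 6*D)/D
I(6*(5 - 1))*P(-39) = (6*(5 - 1))**2*(6 + 3/(-39)) = (6*4)**2*(6 + 3*(-1/39)) = 24**2*(6 - 1/13) = 576*(77/13) = 44352/13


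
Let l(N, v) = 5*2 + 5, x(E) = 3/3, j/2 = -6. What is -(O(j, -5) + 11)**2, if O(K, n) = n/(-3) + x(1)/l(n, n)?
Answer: -36481/225 ≈ -162.14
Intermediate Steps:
j = -12 (j = 2*(-6) = -12)
x(E) = 1 (x(E) = 3*(1/3) = 1)
l(N, v) = 15 (l(N, v) = 10 + 5 = 15)
O(K, n) = 1/15 - n/3 (O(K, n) = n/(-3) + 1/15 = n*(-1/3) + 1*(1/15) = -n/3 + 1/15 = 1/15 - n/3)
-(O(j, -5) + 11)**2 = -((1/15 - 1/3*(-5)) + 11)**2 = -((1/15 + 5/3) + 11)**2 = -(26/15 + 11)**2 = -(191/15)**2 = -1*36481/225 = -36481/225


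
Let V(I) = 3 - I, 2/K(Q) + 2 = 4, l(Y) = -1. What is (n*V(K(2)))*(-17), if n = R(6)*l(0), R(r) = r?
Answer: 204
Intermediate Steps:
K(Q) = 1 (K(Q) = 2/(-2 + 4) = 2/2 = 2*(½) = 1)
n = -6 (n = 6*(-1) = -6)
(n*V(K(2)))*(-17) = -6*(3 - 1*1)*(-17) = -6*(3 - 1)*(-17) = -6*2*(-17) = -12*(-17) = 204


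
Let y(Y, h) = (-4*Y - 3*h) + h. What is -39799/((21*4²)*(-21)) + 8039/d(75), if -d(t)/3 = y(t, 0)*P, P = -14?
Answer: 294143/58800 ≈ 5.0024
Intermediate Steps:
y(Y, h) = -4*Y - 2*h
d(t) = -168*t (d(t) = -3*(-4*t - 2*0)*(-14) = -3*(-4*t + 0)*(-14) = -3*(-4*t)*(-14) = -168*t)
-39799/((21*4²)*(-21)) + 8039/d(75) = -39799/((21*4²)*(-21)) + 8039/((-168*75)) = -39799/((21*16)*(-21)) + 8039/(-12600) = -39799/(336*(-21)) + 8039*(-1/12600) = -39799/(-7056) - 8039/12600 = -39799*(-1/7056) - 8039/12600 = 39799/7056 - 8039/12600 = 294143/58800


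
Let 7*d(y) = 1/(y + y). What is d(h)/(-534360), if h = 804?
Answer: -1/6014756160 ≈ -1.6626e-10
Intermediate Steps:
d(y) = 1/(14*y) (d(y) = 1/(7*(y + y)) = 1/(7*((2*y))) = (1/(2*y))/7 = 1/(14*y))
d(h)/(-534360) = ((1/14)/804)/(-534360) = ((1/14)*(1/804))*(-1/534360) = (1/11256)*(-1/534360) = -1/6014756160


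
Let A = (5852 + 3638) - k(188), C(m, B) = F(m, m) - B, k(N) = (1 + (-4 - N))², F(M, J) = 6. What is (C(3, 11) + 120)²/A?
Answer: -13225/26991 ≈ -0.48998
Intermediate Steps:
k(N) = (-3 - N)²
C(m, B) = 6 - B
A = -26991 (A = (5852 + 3638) - (3 + 188)² = 9490 - 1*191² = 9490 - 1*36481 = 9490 - 36481 = -26991)
(C(3, 11) + 120)²/A = ((6 - 1*11) + 120)²/(-26991) = ((6 - 11) + 120)²*(-1/26991) = (-5 + 120)²*(-1/26991) = 115²*(-1/26991) = 13225*(-1/26991) = -13225/26991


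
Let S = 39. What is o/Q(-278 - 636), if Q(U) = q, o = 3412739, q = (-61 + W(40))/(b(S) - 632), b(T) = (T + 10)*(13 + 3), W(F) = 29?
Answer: -64842041/4 ≈ -1.6211e+7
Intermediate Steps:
b(T) = 160 + 16*T (b(T) = (10 + T)*16 = 160 + 16*T)
q = -4/19 (q = (-61 + 29)/((160 + 16*39) - 632) = -32/((160 + 624) - 632) = -32/(784 - 632) = -32/152 = -32*1/152 = -4/19 ≈ -0.21053)
Q(U) = -4/19
o/Q(-278 - 636) = 3412739/(-4/19) = 3412739*(-19/4) = -64842041/4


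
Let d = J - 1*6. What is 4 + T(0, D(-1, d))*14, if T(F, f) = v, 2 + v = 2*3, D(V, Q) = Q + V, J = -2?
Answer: 60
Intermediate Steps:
d = -8 (d = -2 - 1*6 = -2 - 6 = -8)
v = 4 (v = -2 + 2*3 = -2 + 6 = 4)
T(F, f) = 4
4 + T(0, D(-1, d))*14 = 4 + 4*14 = 4 + 56 = 60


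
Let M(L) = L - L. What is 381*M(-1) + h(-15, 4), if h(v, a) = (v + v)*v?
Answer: 450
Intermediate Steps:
M(L) = 0
h(v, a) = 2*v² (h(v, a) = (2*v)*v = 2*v²)
381*M(-1) + h(-15, 4) = 381*0 + 2*(-15)² = 0 + 2*225 = 0 + 450 = 450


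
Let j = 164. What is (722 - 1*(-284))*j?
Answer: 164984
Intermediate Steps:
(722 - 1*(-284))*j = (722 - 1*(-284))*164 = (722 + 284)*164 = 1006*164 = 164984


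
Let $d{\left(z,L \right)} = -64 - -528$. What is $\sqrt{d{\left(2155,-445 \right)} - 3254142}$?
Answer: $i \sqrt{3253678} \approx 1803.8 i$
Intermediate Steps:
$d{\left(z,L \right)} = 464$ ($d{\left(z,L \right)} = -64 + 528 = 464$)
$\sqrt{d{\left(2155,-445 \right)} - 3254142} = \sqrt{464 - 3254142} = \sqrt{-3253678} = i \sqrt{3253678}$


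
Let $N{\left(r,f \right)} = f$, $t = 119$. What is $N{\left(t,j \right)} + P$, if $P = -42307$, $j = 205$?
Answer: $-42102$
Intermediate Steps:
$N{\left(t,j \right)} + P = 205 - 42307 = -42102$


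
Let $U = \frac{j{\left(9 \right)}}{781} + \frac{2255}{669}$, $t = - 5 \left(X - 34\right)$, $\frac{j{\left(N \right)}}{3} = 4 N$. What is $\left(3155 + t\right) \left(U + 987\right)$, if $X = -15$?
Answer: $\frac{1759602170000}{522489} \approx 3.3677 \cdot 10^{6}$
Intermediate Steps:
$j{\left(N \right)} = 12 N$ ($j{\left(N \right)} = 3 \cdot 4 N = 12 N$)
$t = 245$ ($t = - 5 \left(-15 - 34\right) = \left(-5\right) \left(-49\right) = 245$)
$U = \frac{1833407}{522489}$ ($U = \frac{12 \cdot 9}{781} + \frac{2255}{669} = 108 \cdot \frac{1}{781} + 2255 \cdot \frac{1}{669} = \frac{108}{781} + \frac{2255}{669} = \frac{1833407}{522489} \approx 3.509$)
$\left(3155 + t\right) \left(U + 987\right) = \left(3155 + 245\right) \left(\frac{1833407}{522489} + 987\right) = 3400 \cdot \frac{517530050}{522489} = \frac{1759602170000}{522489}$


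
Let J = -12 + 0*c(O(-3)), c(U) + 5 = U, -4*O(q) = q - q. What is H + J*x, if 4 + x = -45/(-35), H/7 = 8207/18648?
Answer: 664841/18648 ≈ 35.652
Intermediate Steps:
O(q) = 0 (O(q) = -(q - q)/4 = -¼*0 = 0)
c(U) = -5 + U
J = -12 (J = -12 + 0*(-5 + 0) = -12 + 0*(-5) = -12 + 0 = -12)
H = 8207/2664 (H = 7*(8207/18648) = 8207/2664 ≈ 3.0807)
x = -19/7 (x = -4 - 45/(-35) = -4 - 45*(-1/35) = -4 + 9/7 = -19/7 ≈ -2.7143)
H + J*x = 8207/2664 - 12*(-19/7) = 8207/2664 + 228/7 = 664841/18648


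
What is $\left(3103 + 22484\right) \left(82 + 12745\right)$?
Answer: $328204449$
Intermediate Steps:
$\left(3103 + 22484\right) \left(82 + 12745\right) = 25587 \cdot 12827 = 328204449$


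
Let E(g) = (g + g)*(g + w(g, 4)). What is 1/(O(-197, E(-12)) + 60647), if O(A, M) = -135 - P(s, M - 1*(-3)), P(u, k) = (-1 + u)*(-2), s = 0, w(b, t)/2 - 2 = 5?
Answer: 1/60510 ≈ 1.6526e-5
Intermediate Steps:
w(b, t) = 14 (w(b, t) = 4 + 2*5 = 4 + 10 = 14)
E(g) = 2*g*(14 + g) (E(g) = (g + g)*(g + 14) = (2*g)*(14 + g) = 2*g*(14 + g))
P(u, k) = 2 - 2*u
O(A, M) = -137 (O(A, M) = -135 - (2 - 2*0) = -135 - (2 + 0) = -135 - 1*2 = -135 - 2 = -137)
1/(O(-197, E(-12)) + 60647) = 1/(-137 + 60647) = 1/60510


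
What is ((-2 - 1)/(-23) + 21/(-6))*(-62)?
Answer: 4805/23 ≈ 208.91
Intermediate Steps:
((-2 - 1)/(-23) + 21/(-6))*(-62) = (-3*(-1/23) + 21*(-1/6))*(-62) = (3/23 - 7/2)*(-62) = -155/46*(-62) = 4805/23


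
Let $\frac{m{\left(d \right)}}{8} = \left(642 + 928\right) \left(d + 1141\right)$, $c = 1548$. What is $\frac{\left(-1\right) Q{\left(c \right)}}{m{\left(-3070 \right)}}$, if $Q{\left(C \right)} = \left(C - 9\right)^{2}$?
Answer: $\frac{789507}{8076080} \approx 0.097759$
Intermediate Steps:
$Q{\left(C \right)} = \left(-9 + C\right)^{2}$
$m{\left(d \right)} = 14330960 + 12560 d$ ($m{\left(d \right)} = 8 \left(642 + 928\right) \left(d + 1141\right) = 8 \cdot 1570 \left(1141 + d\right) = 8 \left(1791370 + 1570 d\right) = 14330960 + 12560 d$)
$\frac{\left(-1\right) Q{\left(c \right)}}{m{\left(-3070 \right)}} = \frac{\left(-1\right) \left(-9 + 1548\right)^{2}}{14330960 + 12560 \left(-3070\right)} = \frac{\left(-1\right) 1539^{2}}{14330960 - 38559200} = \frac{\left(-1\right) 2368521}{-24228240} = \left(-2368521\right) \left(- \frac{1}{24228240}\right) = \frac{789507}{8076080}$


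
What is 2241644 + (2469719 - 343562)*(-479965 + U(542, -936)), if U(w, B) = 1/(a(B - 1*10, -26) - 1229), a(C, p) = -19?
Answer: -424519141098895/416 ≈ -1.0205e+12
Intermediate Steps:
U(w, B) = -1/1248 (U(w, B) = 1/(-19 - 1229) = 1/(-1248) = -1/1248)
2241644 + (2469719 - 343562)*(-479965 + U(542, -936)) = 2241644 + (2469719 - 343562)*(-479965 - 1/1248) = 2241644 + 2126157*(-598996321/1248) = 2241644 - 424520073622799/416 = -424519141098895/416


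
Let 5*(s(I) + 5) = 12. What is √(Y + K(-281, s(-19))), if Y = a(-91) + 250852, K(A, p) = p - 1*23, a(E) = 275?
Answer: √6277535/5 ≈ 501.10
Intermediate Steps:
s(I) = -13/5 (s(I) = -5 + (⅕)*12 = -5 + 12/5 = -13/5)
K(A, p) = -23 + p (K(A, p) = p - 23 = -23 + p)
Y = 251127 (Y = 275 + 250852 = 251127)
√(Y + K(-281, s(-19))) = √(251127 + (-23 - 13/5)) = √(251127 - 128/5) = √(1255507/5) = √6277535/5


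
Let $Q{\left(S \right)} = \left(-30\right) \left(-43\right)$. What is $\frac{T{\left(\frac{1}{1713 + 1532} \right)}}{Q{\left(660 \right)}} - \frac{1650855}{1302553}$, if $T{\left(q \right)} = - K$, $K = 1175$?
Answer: $- \frac{732020545}{336058674} \approx -2.1783$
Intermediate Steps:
$Q{\left(S \right)} = 1290$
$T{\left(q \right)} = -1175$ ($T{\left(q \right)} = \left(-1\right) 1175 = -1175$)
$\frac{T{\left(\frac{1}{1713 + 1532} \right)}}{Q{\left(660 \right)}} - \frac{1650855}{1302553} = - \frac{1175}{1290} - \frac{1650855}{1302553} = \left(-1175\right) \frac{1}{1290} - \frac{1650855}{1302553} = - \frac{235}{258} - \frac{1650855}{1302553} = - \frac{732020545}{336058674}$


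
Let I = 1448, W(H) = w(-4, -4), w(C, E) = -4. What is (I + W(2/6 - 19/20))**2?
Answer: 2085136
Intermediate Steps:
W(H) = -4
(I + W(2/6 - 19/20))**2 = (1448 - 4)**2 = 1444**2 = 2085136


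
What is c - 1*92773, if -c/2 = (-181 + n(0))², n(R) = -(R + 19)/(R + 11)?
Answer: -19305733/121 ≈ -1.5955e+5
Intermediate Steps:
n(R) = -(19 + R)/(11 + R)
c = -8080200/121 (c = -2*(-181 + (-19 - 1*0)/(11 + 0))² = -2*(-181 + (-19 + 0)/11)² = -2*(-181 + (1/11)*(-19))² = -2*(-181 - 19/11)² = -2*(-2010/11)² = -2*4040100/121 = -8080200/121 ≈ -66779.)
c - 1*92773 = -8080200/121 - 1*92773 = -8080200/121 - 92773 = -19305733/121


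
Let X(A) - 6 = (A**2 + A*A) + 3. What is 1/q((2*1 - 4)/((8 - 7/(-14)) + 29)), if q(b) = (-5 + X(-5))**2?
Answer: 1/2916 ≈ 0.00034294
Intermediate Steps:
X(A) = 9 + 2*A**2 (X(A) = 6 + ((A**2 + A*A) + 3) = 6 + ((A**2 + A**2) + 3) = 6 + (2*A**2 + 3) = 6 + (3 + 2*A**2) = 9 + 2*A**2)
q(b) = 2916 (q(b) = (-5 + (9 + 2*(-5)**2))**2 = (-5 + (9 + 2*25))**2 = (-5 + (9 + 50))**2 = (-5 + 59)**2 = 54**2 = 2916)
1/q((2*1 - 4)/((8 - 7/(-14)) + 29)) = 1/2916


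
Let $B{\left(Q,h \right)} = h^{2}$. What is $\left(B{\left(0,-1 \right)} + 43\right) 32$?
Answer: $1408$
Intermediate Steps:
$\left(B{\left(0,-1 \right)} + 43\right) 32 = \left(\left(-1\right)^{2} + 43\right) 32 = \left(1 + 43\right) 32 = 44 \cdot 32 = 1408$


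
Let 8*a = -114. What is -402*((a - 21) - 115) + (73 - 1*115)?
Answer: 120717/2 ≈ 60359.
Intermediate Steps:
a = -57/4 (a = (⅛)*(-114) = -57/4 ≈ -14.250)
-402*((a - 21) - 115) + (73 - 1*115) = -402*((-57/4 - 21) - 115) + (73 - 1*115) = -402*(-141/4 - 115) + (73 - 115) = -402*(-601/4) - 42 = 120801/2 - 42 = 120717/2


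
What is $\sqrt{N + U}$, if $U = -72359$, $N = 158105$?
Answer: $\sqrt{85746} \approx 292.82$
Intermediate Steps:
$\sqrt{N + U} = \sqrt{158105 - 72359} = \sqrt{85746}$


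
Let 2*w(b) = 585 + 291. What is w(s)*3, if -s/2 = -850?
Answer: 1314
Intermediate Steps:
s = 1700 (s = -2*(-850) = 1700)
w(b) = 438 (w(b) = (585 + 291)/2 = (½)*876 = 438)
w(s)*3 = 438*3 = 1314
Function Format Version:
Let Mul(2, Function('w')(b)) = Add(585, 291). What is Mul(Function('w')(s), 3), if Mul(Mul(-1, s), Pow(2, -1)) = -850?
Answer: 1314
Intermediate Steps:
s = 1700 (s = Mul(-2, -850) = 1700)
Function('w')(b) = 438 (Function('w')(b) = Mul(Rational(1, 2), Add(585, 291)) = Mul(Rational(1, 2), 876) = 438)
Mul(Function('w')(s), 3) = Mul(438, 3) = 1314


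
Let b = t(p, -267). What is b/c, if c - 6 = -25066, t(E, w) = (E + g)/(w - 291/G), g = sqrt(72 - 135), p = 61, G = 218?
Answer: 6649/732967410 + 109*I*sqrt(7)/244322470 ≈ 9.0713e-6 + 1.1804e-6*I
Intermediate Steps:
g = 3*I*sqrt(7) (g = sqrt(-63) = 3*I*sqrt(7) ≈ 7.9373*I)
t(E, w) = (E + 3*I*sqrt(7))/(-291/218 + w) (t(E, w) = (E + 3*I*sqrt(7))/(w - 291/218) = (E + 3*I*sqrt(7))/(-291/218 + w))
b = -13298/58497 - 218*I*sqrt(7)/19499 (b = 218*(61 + 3*I*sqrt(7))/(-291 + 218*(-267)) = 218*(61 + 3*I*sqrt(7))/(-291 - 58206) = 218*(61 + 3*I*sqrt(7))/(-58497) = 218*(-1/58497)*(61 + 3*I*sqrt(7)) = -13298/58497 - 218*I*sqrt(7)/19499 ≈ -0.22733 - 0.02958*I)
c = -25060 (c = 6 - 25066 = -25060)
b/c = (-13298/58497 - 218*I*sqrt(7)/19499)/(-25060) = (-13298/58497 - 218*I*sqrt(7)/19499)*(-1/25060) = 6649/732967410 + 109*I*sqrt(7)/244322470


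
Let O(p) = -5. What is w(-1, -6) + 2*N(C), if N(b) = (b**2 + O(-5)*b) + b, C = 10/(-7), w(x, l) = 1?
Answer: 809/49 ≈ 16.510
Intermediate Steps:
C = -10/7 (C = 10*(-1/7) = -10/7 ≈ -1.4286)
N(b) = b**2 - 4*b (N(b) = (b**2 - 5*b) + b = b**2 - 4*b)
w(-1, -6) + 2*N(C) = 1 + 2*(-10*(-4 - 10/7)/7) = 1 + 2*(-10/7*(-38/7)) = 1 + 2*(380/49) = 1 + 760/49 = 809/49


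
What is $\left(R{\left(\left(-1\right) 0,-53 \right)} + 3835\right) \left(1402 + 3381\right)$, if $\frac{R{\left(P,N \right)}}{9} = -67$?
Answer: $15458656$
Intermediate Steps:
$R{\left(P,N \right)} = -603$ ($R{\left(P,N \right)} = 9 \left(-67\right) = -603$)
$\left(R{\left(\left(-1\right) 0,-53 \right)} + 3835\right) \left(1402 + 3381\right) = \left(-603 + 3835\right) \left(1402 + 3381\right) = 3232 \cdot 4783 = 15458656$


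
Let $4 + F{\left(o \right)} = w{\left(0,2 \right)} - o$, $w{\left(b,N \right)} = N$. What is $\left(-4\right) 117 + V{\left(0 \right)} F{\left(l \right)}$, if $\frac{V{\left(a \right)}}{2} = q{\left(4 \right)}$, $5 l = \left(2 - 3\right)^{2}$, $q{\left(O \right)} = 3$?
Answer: $- \frac{2406}{5} \approx -481.2$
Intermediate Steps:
$l = \frac{1}{5}$ ($l = \frac{\left(2 - 3\right)^{2}}{5} = \frac{\left(-1\right)^{2}}{5} = \frac{1}{5} \cdot 1 = \frac{1}{5} \approx 0.2$)
$V{\left(a \right)} = 6$ ($V{\left(a \right)} = 2 \cdot 3 = 6$)
$F{\left(o \right)} = -2 - o$ ($F{\left(o \right)} = -4 - \left(-2 + o\right) = -2 - o$)
$\left(-4\right) 117 + V{\left(0 \right)} F{\left(l \right)} = \left(-4\right) 117 + 6 \left(-2 - \frac{1}{5}\right) = -468 + 6 \left(-2 - \frac{1}{5}\right) = -468 + 6 \left(- \frac{11}{5}\right) = -468 - \frac{66}{5} = - \frac{2406}{5}$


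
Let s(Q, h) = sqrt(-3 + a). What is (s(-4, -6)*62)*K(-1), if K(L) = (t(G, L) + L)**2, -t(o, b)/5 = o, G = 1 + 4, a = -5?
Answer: 83824*I*sqrt(2) ≈ 1.1855e+5*I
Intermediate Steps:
G = 5
t(o, b) = -5*o
K(L) = (-25 + L)**2 (K(L) = (-5*5 + L)**2 = (-25 + L)**2)
s(Q, h) = 2*I*sqrt(2) (s(Q, h) = sqrt(-3 - 5) = sqrt(-8) = 2*I*sqrt(2))
(s(-4, -6)*62)*K(-1) = ((2*I*sqrt(2))*62)*(-25 - 1)**2 = (124*I*sqrt(2))*(-26)**2 = (124*I*sqrt(2))*676 = 83824*I*sqrt(2)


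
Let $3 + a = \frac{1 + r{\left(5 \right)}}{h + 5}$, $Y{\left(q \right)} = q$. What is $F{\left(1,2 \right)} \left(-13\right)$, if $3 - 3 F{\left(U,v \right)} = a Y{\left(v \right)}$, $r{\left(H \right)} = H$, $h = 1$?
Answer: $- \frac{91}{3} \approx -30.333$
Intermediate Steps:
$a = -2$ ($a = -3 + \frac{1 + 5}{1 + 5} = -3 + \frac{6}{6} = -3 + 6 \cdot \frac{1}{6} = -3 + 1 = -2$)
$F{\left(U,v \right)} = 1 + \frac{2 v}{3}$ ($F{\left(U,v \right)} = 1 - \frac{\left(-2\right) v}{3} = 1 + \frac{2 v}{3}$)
$F{\left(1,2 \right)} \left(-13\right) = \left(1 + \frac{2}{3} \cdot 2\right) \left(-13\right) = \left(1 + \frac{4}{3}\right) \left(-13\right) = \frac{7}{3} \left(-13\right) = - \frac{91}{3}$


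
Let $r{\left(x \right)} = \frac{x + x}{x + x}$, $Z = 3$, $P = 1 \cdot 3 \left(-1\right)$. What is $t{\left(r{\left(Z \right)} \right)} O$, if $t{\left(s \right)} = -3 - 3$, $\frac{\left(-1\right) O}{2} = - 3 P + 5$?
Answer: $168$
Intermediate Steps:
$P = -3$ ($P = 3 \left(-1\right) = -3$)
$r{\left(x \right)} = 1$ ($r{\left(x \right)} = \frac{2 x}{2 x} = 2 x \frac{1}{2 x} = 1$)
$O = -28$ ($O = - 2 \left(\left(-3\right) \left(-3\right) + 5\right) = - 2 \left(9 + 5\right) = \left(-2\right) 14 = -28$)
$t{\left(s \right)} = -6$ ($t{\left(s \right)} = -3 - 3 = -6$)
$t{\left(r{\left(Z \right)} \right)} O = \left(-6\right) \left(-28\right) = 168$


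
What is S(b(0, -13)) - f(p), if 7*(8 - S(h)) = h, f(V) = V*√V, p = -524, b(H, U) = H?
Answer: 8 + 1048*I*√131 ≈ 8.0 + 11995.0*I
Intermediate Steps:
f(V) = V^(3/2)
S(h) = 8 - h/7
S(b(0, -13)) - f(p) = (8 - ⅐*0) - (-524)^(3/2) = (8 + 0) - (-1048)*I*√131 = 8 + 1048*I*√131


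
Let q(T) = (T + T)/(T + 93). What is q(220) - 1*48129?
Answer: -15063937/313 ≈ -48128.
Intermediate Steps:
q(T) = 2*T/(93 + T) (q(T) = (2*T)/(93 + T) = 2*T/(93 + T))
q(220) - 1*48129 = 2*220/(93 + 220) - 1*48129 = 2*220/313 - 48129 = 2*220*(1/313) - 48129 = 440/313 - 48129 = -15063937/313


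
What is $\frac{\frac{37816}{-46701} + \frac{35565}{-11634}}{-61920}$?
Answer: $\frac{700290803}{11214113117760} \approx 6.2447 \cdot 10^{-5}$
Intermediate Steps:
$\frac{\frac{37816}{-46701} + \frac{35565}{-11634}}{-61920} = \left(37816 \left(- \frac{1}{46701}\right) + 35565 \left(- \frac{1}{11634}\right)\right) \left(- \frac{1}{61920}\right) = \left(- \frac{37816}{46701} - \frac{11855}{3878}\right) \left(- \frac{1}{61920}\right) = \left(- \frac{700290803}{181106478}\right) \left(- \frac{1}{61920}\right) = \frac{700290803}{11214113117760}$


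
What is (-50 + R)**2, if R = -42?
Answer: 8464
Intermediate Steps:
(-50 + R)**2 = (-50 - 42)**2 = (-92)**2 = 8464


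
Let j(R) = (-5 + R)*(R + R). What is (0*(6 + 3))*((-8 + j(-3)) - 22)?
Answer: 0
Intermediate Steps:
j(R) = 2*R*(-5 + R) (j(R) = (-5 + R)*(2*R) = 2*R*(-5 + R))
(0*(6 + 3))*((-8 + j(-3)) - 22) = (0*(6 + 3))*((-8 + 2*(-3)*(-5 - 3)) - 22) = (0*9)*((-8 + 2*(-3)*(-8)) - 22) = 0*((-8 + 48) - 22) = 0*(40 - 22) = 0*18 = 0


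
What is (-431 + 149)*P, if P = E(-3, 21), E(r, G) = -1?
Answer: 282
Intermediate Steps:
P = -1
(-431 + 149)*P = (-431 + 149)*(-1) = -282*(-1) = 282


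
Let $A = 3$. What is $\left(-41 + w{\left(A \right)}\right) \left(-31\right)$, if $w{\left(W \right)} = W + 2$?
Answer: $1116$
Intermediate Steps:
$w{\left(W \right)} = 2 + W$
$\left(-41 + w{\left(A \right)}\right) \left(-31\right) = \left(-41 + \left(2 + 3\right)\right) \left(-31\right) = \left(-41 + 5\right) \left(-31\right) = \left(-36\right) \left(-31\right) = 1116$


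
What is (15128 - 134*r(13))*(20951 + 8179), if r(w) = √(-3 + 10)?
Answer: 440678640 - 3903420*√7 ≈ 4.3035e+8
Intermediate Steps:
r(w) = √7
(15128 - 134*r(13))*(20951 + 8179) = (15128 - 134*√7)*(20951 + 8179) = (15128 - 134*√7)*29130 = 440678640 - 3903420*√7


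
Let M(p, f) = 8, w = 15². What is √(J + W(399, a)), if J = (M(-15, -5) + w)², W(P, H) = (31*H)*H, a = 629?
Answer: 2*√3079790 ≈ 3509.9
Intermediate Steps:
w = 225
W(P, H) = 31*H²
J = 54289 (J = (8 + 225)² = 233² = 54289)
√(J + W(399, a)) = √(54289 + 31*629²) = √(54289 + 31*395641) = √(54289 + 12264871) = √12319160 = 2*√3079790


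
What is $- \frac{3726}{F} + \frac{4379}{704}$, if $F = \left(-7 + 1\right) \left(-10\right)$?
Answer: $- \frac{196697}{3520} \approx -55.88$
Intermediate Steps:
$F = 60$ ($F = \left(-6\right) \left(-10\right) = 60$)
$- \frac{3726}{F} + \frac{4379}{704} = - \frac{3726}{60} + \frac{4379}{704} = \left(-3726\right) \frac{1}{60} + 4379 \cdot \frac{1}{704} = - \frac{621}{10} + \frac{4379}{704} = - \frac{196697}{3520}$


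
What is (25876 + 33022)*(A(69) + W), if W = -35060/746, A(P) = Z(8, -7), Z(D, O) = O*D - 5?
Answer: -2372588134/373 ≈ -6.3608e+6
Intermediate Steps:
Z(D, O) = -5 + D*O (Z(D, O) = D*O - 5 = -5 + D*O)
A(P) = -61 (A(P) = -5 + 8*(-7) = -5 - 56 = -61)
W = -17530/373 (W = -35060*1/746 = -17530/373 ≈ -46.997)
(25876 + 33022)*(A(69) + W) = (25876 + 33022)*(-61 - 17530/373) = 58898*(-40283/373) = -2372588134/373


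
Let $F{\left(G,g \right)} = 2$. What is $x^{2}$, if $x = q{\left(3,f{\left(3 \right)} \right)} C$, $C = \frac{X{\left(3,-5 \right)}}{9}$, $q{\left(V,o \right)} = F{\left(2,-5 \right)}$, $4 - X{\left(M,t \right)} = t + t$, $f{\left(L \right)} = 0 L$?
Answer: $\frac{784}{81} \approx 9.679$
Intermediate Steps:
$f{\left(L \right)} = 0$
$X{\left(M,t \right)} = 4 - 2 t$ ($X{\left(M,t \right)} = 4 - \left(t + t\right) = 4 - 2 t$)
$q{\left(V,o \right)} = 2$
$C = \frac{14}{9}$ ($C = \frac{4 - -10}{9} = \left(4 + 10\right) \frac{1}{9} = 14 \cdot \frac{1}{9} = \frac{14}{9} \approx 1.5556$)
$x = \frac{28}{9}$ ($x = 2 \cdot \frac{14}{9} = \frac{28}{9} \approx 3.1111$)
$x^{2} = \left(\frac{28}{9}\right)^{2} = \frac{784}{81}$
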